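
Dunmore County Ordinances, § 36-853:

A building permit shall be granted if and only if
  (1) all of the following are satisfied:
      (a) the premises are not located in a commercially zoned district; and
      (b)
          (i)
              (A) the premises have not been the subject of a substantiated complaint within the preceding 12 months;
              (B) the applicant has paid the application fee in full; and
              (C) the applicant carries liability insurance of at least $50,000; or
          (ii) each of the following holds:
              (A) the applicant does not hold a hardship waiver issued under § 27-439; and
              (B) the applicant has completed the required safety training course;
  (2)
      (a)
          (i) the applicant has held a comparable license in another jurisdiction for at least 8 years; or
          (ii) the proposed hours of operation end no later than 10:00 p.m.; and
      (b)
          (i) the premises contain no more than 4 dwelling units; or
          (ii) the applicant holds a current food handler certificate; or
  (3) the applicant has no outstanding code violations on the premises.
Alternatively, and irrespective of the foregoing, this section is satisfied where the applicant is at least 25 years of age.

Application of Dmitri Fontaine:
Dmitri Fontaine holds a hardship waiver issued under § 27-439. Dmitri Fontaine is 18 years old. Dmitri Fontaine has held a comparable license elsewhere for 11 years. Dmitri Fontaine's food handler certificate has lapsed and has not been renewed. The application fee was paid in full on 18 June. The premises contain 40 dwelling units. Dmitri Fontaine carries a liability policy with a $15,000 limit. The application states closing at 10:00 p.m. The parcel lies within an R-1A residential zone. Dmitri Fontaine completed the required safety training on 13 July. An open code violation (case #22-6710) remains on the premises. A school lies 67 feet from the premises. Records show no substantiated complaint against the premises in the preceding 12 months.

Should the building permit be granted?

(a) not (commercially zoned) — holds.
(A) no complaint in 12 mo. — met.
(B) fee paid — satisfied.
(C) insurance ≥ $50,000 — fails.
(i): T AND T AND F → false.
(A) not (hardship waiver) — not met.
(B) safety training — met.
So (ii) is not satisfied (F AND T).
(b) = F OR F = false.
So (1) is not satisfied (T AND F).
(i) prior license ≥ 8 yr — met.
(ii) closes by 10 p.m. — holds.
So (a) is satisfied (T OR T).
(i) ≤ 4 units — fails.
(ii) food handler cert. — fails.
(b) = F OR F = false.
(2) = T AND F = false.
(3) no code violations — fails.
So Overall is not satisfied (F OR F OR F).
Exception (age ≥ 25) — not satisfied.
Result: main false OR exception false → false.

No — denied.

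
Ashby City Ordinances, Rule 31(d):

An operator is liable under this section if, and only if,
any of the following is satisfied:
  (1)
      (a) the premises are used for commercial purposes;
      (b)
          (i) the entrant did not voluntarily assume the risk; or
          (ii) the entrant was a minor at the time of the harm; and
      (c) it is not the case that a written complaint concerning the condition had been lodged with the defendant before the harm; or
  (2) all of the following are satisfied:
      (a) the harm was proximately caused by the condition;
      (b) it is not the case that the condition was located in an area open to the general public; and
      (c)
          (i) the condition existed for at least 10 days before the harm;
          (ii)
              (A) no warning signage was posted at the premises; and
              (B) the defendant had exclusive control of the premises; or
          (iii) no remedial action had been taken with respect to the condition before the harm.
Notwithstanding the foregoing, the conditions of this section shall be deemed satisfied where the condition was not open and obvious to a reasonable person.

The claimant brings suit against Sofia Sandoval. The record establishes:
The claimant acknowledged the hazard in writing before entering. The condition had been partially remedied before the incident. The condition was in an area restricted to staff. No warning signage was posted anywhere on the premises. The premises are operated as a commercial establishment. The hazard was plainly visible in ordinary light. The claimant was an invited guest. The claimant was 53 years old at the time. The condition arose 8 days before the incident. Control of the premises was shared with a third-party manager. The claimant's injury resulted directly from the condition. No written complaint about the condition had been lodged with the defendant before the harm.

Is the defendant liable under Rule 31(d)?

No — not liable.

(a) commercial use — holds.
(i) no assumed risk — fails.
(ii) entrant a minor — not met.
So (b) is not satisfied (F OR F).
(c) not (complaint lodged) — met.
(1): T AND F AND T → false.
(a) proximate cause — satisfied.
(b) not (public area) — satisfied.
(i) condition ≥10 days old — fails.
(A) no signage posted — holds.
(B) exclusive control — not met.
(ii) = T AND F = false.
(iii) no remedial action — not satisfied.
(c) = F OR F OR F = false.
(2): T AND T AND F → false.
So Overall is not satisfied (F OR F).
Exception (not open/obvious) — not satisfied.
Result: main false OR exception false → false.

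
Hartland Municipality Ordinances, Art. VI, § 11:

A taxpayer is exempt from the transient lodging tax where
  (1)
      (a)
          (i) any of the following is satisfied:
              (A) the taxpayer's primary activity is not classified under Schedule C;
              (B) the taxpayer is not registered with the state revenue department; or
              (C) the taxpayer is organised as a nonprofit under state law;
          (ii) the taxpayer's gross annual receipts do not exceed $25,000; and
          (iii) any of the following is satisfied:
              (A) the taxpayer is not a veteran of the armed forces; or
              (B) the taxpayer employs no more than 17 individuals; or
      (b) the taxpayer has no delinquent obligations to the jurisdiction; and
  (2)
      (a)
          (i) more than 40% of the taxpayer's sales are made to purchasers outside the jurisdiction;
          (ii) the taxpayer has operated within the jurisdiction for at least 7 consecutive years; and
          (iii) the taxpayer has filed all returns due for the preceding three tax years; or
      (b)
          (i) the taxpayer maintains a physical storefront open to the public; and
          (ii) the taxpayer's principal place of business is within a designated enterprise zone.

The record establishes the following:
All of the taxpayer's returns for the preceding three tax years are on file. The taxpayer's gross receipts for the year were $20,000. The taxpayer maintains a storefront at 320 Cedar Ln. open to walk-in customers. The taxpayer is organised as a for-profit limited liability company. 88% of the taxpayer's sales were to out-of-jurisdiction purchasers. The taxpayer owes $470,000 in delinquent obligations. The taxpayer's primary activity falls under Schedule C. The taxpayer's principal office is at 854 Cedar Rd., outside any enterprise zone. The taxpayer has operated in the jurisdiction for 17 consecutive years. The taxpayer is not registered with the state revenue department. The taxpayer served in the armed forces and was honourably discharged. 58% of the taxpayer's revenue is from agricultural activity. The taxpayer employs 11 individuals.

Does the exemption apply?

Yes — exempt.

(A) not (Schedule C activity) — not met.
(B) not (state-registered) — satisfied.
(C) nonprofit — not met.
(i): F OR T OR F → true.
(ii) receipts ≤ $25,000 — satisfied.
(A) not (veteran) — fails.
(B) ≤ 17 employees — met.
(iii) = F OR T = true.
(a): T AND T AND T → true.
(b) no delinquency — fails.
(1) = T OR F = true.
(i) >40% out-of-jur. sales — satisfied.
(ii) ≥ 7 yrs in jurisdiction — holds.
(iii) returns current — satisfied.
So (a) is satisfied (T AND T AND T).
(i) has storefront — met.
(ii) in enterprise zone — not satisfied.
So (b) is not satisfied (T AND F).
So (2) is satisfied (T OR F).
So Overall is satisfied (T AND T).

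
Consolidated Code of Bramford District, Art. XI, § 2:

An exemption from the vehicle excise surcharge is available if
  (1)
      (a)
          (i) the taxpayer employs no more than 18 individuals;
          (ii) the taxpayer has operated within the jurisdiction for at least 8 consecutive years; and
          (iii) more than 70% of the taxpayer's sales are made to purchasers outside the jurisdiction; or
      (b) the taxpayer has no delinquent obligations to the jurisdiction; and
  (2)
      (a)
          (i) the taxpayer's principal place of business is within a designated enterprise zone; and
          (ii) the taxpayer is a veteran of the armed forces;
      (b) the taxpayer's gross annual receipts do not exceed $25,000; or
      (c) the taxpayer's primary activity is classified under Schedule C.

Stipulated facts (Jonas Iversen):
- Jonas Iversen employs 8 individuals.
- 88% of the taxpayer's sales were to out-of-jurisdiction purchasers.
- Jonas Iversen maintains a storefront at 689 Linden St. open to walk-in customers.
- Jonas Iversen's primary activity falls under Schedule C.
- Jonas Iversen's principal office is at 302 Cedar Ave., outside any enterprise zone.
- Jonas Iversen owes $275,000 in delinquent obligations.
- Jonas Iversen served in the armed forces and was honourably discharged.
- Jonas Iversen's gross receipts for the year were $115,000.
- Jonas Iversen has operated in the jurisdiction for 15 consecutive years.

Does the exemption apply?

Yes — exempt.

(i) ≤ 18 employees — met.
(ii) ≥ 8 yrs in jurisdiction — satisfied.
(iii) >70% out-of-jur. sales — met.
(a): T AND T AND T → true.
(b) no delinquency — not met.
(1): T OR F → true.
(i) in enterprise zone — not met.
(ii) veteran — satisfied.
(a): F AND T → false.
(b) receipts ≤ $25,000 — fails.
(c) Schedule C activity — holds.
So (2) is satisfied (F OR F OR T).
Overall: T AND T → true.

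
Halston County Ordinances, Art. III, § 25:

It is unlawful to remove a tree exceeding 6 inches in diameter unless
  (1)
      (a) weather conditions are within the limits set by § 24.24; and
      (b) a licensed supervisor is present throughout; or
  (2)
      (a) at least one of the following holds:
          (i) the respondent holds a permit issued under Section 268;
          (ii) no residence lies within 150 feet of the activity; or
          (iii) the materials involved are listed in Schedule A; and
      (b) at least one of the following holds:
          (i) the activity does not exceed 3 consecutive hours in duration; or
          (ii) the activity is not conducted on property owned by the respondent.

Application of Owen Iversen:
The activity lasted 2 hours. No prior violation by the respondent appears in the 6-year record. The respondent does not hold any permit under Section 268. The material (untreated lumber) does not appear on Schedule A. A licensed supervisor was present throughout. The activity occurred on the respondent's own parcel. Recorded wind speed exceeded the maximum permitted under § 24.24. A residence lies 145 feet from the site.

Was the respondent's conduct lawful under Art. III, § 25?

No — unlawful.

(a) weather ok — fails.
(b) supervisor present — met.
(1): F AND T → false.
(i) holds permit — not satisfied.
(ii) no residence in 150 ft — fails.
(iii) Schedule A material — fails.
So (a) is not satisfied (F OR F OR F).
(i) ≤ 3 hrs duration — satisfied.
(ii) not (own property) — not satisfied.
(b): T OR F → true.
(2) = F AND T = false.
So Overall is not satisfied (F OR F).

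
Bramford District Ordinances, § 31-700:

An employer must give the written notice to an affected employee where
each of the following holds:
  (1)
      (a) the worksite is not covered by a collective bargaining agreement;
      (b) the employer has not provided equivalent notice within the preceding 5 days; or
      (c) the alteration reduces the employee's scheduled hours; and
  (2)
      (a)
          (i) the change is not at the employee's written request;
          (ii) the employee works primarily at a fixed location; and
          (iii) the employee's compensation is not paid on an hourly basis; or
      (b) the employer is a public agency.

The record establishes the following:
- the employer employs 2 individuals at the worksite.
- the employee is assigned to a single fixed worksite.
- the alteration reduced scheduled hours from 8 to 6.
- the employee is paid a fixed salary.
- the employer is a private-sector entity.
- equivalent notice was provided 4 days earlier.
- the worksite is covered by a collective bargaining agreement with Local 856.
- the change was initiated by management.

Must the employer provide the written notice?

(a) no CBA — fails.
(b) no recent notice — fails.
(c) hours reduced — satisfied.
So (1) is satisfied (F OR F OR T).
(i) not employee-requested — holds.
(ii) fixed location — met.
(iii) not (hourly-paid) — met.
(a): T AND T AND T → true.
(b) public agency — not met.
(2): T OR F → true.
Overall = T AND T = true.

Yes — required.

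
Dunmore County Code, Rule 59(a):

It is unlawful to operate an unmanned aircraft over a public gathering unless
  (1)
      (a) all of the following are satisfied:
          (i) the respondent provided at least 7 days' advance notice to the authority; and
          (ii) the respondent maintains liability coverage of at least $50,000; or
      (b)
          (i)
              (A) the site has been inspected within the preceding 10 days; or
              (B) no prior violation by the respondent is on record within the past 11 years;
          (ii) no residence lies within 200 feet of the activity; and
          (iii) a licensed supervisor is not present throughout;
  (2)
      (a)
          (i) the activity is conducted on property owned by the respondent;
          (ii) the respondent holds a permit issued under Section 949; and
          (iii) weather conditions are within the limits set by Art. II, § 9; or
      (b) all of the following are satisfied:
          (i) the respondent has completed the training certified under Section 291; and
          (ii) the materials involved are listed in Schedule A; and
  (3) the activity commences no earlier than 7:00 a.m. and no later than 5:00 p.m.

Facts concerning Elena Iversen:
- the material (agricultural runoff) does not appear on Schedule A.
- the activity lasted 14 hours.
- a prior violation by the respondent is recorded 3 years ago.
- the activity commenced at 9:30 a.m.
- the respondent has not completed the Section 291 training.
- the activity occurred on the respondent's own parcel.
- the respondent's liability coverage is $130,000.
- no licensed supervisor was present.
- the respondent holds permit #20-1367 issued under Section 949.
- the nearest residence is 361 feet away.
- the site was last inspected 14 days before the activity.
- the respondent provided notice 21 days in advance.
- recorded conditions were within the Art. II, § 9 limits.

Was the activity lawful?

(i) ≥7 days' notice — met.
(ii) coverage ≥ $50,000 — satisfied.
(a) = T AND T = true.
(A) site inspected — not satisfied.
(B) no prior violation — not satisfied.
(i) = F OR F = false.
(ii) no residence in 200 ft — satisfied.
(iii) not (supervisor present) — satisfied.
(b) = F AND T AND T = false.
(1) = T OR F = true.
(i) own property — met.
(ii) holds permit — satisfied.
(iii) weather ok — holds.
(a): T AND T AND T → true.
(i) training certified — not satisfied.
(ii) Schedule A material — not satisfied.
(b) = F AND F = false.
(2): T OR F → true.
(3) start within hours — satisfied.
Overall = T AND T AND T = true.

Yes — lawful.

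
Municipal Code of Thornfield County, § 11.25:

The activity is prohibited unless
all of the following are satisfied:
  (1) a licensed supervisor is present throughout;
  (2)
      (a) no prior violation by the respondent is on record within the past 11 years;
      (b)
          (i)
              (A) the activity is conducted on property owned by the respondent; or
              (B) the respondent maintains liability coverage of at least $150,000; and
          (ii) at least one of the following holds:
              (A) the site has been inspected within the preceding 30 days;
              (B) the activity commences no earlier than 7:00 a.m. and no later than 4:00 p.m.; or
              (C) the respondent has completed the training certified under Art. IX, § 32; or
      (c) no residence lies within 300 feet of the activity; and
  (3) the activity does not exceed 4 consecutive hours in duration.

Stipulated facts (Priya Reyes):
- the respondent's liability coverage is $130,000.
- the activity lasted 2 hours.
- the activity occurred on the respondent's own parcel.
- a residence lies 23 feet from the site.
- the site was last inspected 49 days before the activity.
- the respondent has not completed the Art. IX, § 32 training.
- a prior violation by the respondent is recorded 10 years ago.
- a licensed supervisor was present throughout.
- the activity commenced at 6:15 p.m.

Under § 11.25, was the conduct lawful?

(1) supervisor present — holds.
(a) no prior violation — not met.
(A) own property — satisfied.
(B) coverage ≥ $150,000 — not met.
(i) = T OR F = true.
(A) site inspected — fails.
(B) start within hours — not met.
(C) training certified — not met.
So (ii) is not satisfied (F OR F OR F).
(b): T AND F → false.
(c) no residence in 300 ft — not satisfied.
(2): F OR F OR F → false.
(3) ≤ 4 hrs duration — met.
Overall = T AND F AND T = false.

No — unlawful.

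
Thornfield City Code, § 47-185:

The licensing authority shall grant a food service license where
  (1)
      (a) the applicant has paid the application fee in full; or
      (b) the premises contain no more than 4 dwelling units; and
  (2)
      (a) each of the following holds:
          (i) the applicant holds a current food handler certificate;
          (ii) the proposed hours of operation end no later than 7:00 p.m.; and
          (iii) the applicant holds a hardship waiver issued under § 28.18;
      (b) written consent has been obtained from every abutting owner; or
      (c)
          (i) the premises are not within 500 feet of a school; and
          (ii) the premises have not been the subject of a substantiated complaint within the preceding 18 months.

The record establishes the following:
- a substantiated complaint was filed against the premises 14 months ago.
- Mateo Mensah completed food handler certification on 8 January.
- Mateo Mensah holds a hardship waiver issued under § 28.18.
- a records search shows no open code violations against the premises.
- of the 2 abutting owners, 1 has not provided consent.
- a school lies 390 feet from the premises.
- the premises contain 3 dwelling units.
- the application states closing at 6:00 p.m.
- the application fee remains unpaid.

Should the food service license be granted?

(a) fee paid — not satisfied.
(b) ≤ 4 units — met.
(1): F OR T → true.
(i) food handler cert. — holds.
(ii) closes by 7 p.m. — satisfied.
(iii) hardship waiver — holds.
So (a) is satisfied (T AND T AND T).
(b) all abutters consent — fails.
(i) ≥500 ft from school — not satisfied.
(ii) no complaint in 18 mo. — not satisfied.
(c) = F AND F = false.
(2) = T OR F OR F = true.
Overall = T AND T = true.

Yes — granted.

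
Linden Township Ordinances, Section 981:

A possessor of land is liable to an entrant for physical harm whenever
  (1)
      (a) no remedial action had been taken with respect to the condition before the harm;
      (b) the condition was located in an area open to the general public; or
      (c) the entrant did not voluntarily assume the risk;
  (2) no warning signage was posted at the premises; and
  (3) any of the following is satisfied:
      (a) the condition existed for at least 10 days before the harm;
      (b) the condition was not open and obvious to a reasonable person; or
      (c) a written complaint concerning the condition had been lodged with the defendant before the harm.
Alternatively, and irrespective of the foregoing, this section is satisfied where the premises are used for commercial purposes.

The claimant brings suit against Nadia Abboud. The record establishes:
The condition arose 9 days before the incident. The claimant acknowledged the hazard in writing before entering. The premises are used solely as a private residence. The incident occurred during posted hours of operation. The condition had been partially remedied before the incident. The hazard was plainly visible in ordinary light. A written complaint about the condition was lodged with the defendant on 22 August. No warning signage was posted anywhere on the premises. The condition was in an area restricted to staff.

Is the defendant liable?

No — not liable.

(a) no remedial action — not met.
(b) public area — fails.
(c) no assumed risk — fails.
(1) = F OR F OR F = false.
(2) no signage posted — holds.
(a) condition ≥10 days old — fails.
(b) not open/obvious — not satisfied.
(c) complaint lodged — met.
(3): F OR F OR T → true.
So Overall is not satisfied (F AND T AND T).
Exception (commercial use) — not satisfied.
Result: main false OR exception false → false.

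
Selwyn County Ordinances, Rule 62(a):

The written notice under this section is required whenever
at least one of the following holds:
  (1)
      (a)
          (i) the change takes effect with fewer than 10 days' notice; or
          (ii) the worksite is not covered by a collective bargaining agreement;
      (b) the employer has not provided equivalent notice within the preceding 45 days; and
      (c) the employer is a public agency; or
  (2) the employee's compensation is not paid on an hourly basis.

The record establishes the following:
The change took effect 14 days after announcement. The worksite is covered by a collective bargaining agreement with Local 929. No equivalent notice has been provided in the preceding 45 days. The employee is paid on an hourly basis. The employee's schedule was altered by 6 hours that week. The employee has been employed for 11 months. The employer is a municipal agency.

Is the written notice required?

No — not required.

(i) < 10 days' notice — not satisfied.
(ii) no CBA — not met.
(a): F OR F → false.
(b) no recent notice — met.
(c) public agency — met.
(1) = F AND T AND T = false.
(2) not (hourly-paid) — not satisfied.
So Overall is not satisfied (F OR F).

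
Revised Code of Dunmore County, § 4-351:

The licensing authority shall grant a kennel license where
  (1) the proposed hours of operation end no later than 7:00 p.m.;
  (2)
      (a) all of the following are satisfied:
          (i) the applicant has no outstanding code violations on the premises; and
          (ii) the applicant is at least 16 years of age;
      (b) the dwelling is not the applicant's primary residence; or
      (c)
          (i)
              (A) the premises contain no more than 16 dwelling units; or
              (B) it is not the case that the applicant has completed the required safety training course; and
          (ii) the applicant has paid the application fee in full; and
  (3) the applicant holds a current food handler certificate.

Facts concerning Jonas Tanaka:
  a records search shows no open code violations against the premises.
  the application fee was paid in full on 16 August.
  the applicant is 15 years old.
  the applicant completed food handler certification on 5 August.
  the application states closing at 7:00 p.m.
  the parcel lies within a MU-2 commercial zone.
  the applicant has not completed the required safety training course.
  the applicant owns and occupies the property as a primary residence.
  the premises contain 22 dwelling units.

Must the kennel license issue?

(1) closes by 7 p.m. — satisfied.
(i) no code violations — met.
(ii) age ≥ 16 — fails.
(a): T AND F → false.
(b) not (primary residence) — not satisfied.
(A) ≤ 16 units — not met.
(B) not (safety training) — satisfied.
So (i) is satisfied (F OR T).
(ii) fee paid — met.
(c): T AND T → true.
(2) = F OR F OR T = true.
(3) food handler cert. — met.
So Overall is satisfied (T AND T AND T).

Yes — granted.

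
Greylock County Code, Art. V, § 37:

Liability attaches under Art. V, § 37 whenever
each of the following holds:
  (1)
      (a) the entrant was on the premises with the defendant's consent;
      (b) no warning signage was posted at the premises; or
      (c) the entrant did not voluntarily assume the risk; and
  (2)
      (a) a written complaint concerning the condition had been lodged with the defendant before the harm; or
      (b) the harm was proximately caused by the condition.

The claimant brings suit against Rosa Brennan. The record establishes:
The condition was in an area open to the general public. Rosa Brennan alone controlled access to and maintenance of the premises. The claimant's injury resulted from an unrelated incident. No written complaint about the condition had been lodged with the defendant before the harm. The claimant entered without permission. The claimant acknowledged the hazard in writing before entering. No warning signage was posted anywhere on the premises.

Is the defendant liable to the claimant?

(a) consent to enter — fails.
(b) no signage posted — met.
(c) no assumed risk — not met.
(1) = F OR T OR F = true.
(a) complaint lodged — fails.
(b) proximate cause — not met.
So (2) is not satisfied (F OR F).
Overall: T AND F → false.

No — not liable.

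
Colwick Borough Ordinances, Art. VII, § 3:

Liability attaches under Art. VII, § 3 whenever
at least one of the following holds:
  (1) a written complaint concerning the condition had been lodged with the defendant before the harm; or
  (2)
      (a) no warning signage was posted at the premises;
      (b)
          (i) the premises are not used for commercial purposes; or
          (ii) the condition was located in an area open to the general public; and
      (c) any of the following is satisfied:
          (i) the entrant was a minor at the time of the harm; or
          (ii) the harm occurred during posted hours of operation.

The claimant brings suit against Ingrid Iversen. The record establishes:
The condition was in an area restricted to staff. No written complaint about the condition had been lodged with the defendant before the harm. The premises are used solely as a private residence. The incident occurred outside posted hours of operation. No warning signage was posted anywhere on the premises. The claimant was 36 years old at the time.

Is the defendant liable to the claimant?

No — not liable.

(1) complaint lodged — not met.
(a) no signage posted — holds.
(i) not (commercial use) — holds.
(ii) public area — fails.
(b): T OR F → true.
(i) entrant a minor — not met.
(ii) during posted hours — not satisfied.
So (c) is not satisfied (F OR F).
(2) = T AND T AND F = false.
Overall: F OR F → false.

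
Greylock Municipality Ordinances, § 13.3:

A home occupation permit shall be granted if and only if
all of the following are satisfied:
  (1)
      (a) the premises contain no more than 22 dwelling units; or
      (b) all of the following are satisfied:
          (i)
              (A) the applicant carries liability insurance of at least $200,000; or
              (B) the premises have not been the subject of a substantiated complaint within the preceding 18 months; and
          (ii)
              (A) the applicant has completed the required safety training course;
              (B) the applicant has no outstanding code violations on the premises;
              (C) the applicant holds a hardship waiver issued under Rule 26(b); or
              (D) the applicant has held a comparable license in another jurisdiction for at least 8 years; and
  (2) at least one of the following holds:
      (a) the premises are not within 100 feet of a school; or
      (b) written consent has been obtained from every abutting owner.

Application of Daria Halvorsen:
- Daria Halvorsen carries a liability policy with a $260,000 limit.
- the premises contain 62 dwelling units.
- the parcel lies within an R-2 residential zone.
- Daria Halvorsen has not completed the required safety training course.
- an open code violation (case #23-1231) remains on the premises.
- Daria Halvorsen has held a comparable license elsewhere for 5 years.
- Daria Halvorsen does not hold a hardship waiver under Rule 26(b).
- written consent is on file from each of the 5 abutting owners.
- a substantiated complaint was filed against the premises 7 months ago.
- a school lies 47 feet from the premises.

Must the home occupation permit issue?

No — denied.

(a) ≤ 22 units — not met.
(A) insurance ≥ $200,000 — satisfied.
(B) no complaint in 18 mo. — not met.
So (i) is satisfied (T OR F).
(A) safety training — fails.
(B) no code violations — not met.
(C) hardship waiver — fails.
(D) prior license ≥ 8 yr — not met.
So (ii) is not satisfied (F OR F OR F OR F).
So (b) is not satisfied (T AND F).
So (1) is not satisfied (F OR F).
(a) ≥100 ft from school — fails.
(b) all abutters consent — satisfied.
(2): F OR T → true.
So Overall is not satisfied (F AND T).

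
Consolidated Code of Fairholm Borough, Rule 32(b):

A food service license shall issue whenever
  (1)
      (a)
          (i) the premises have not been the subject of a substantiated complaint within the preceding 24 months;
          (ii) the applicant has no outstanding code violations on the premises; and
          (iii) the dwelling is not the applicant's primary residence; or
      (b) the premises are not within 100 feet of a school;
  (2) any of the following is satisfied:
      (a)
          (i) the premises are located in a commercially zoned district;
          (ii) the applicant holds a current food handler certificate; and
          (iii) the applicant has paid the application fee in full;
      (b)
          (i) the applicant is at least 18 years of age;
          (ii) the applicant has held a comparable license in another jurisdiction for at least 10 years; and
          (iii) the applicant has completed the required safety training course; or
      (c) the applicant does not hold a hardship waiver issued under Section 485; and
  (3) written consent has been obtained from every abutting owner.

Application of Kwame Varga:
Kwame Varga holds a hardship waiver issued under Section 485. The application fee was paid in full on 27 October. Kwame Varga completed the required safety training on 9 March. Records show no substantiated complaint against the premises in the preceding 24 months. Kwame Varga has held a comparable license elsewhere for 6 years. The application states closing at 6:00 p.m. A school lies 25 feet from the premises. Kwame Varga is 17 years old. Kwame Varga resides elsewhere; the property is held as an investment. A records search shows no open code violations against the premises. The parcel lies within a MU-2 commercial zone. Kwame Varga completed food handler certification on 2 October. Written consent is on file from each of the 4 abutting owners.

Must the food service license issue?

(i) no complaint in 24 mo. — holds.
(ii) no code violations — holds.
(iii) not (primary residence) — met.
(a) = T AND T AND T = true.
(b) ≥100 ft from school — not met.
(1): T OR F → true.
(i) commercially zoned — satisfied.
(ii) food handler cert. — holds.
(iii) fee paid — holds.
So (a) is satisfied (T AND T AND T).
(i) age ≥ 18 — fails.
(ii) prior license ≥ 10 yr — fails.
(iii) safety training — met.
(b): F AND F AND T → false.
(c) not (hardship waiver) — not met.
(2): T OR F OR F → true.
(3) all abutters consent — holds.
Overall: T AND T AND T → true.

Yes — granted.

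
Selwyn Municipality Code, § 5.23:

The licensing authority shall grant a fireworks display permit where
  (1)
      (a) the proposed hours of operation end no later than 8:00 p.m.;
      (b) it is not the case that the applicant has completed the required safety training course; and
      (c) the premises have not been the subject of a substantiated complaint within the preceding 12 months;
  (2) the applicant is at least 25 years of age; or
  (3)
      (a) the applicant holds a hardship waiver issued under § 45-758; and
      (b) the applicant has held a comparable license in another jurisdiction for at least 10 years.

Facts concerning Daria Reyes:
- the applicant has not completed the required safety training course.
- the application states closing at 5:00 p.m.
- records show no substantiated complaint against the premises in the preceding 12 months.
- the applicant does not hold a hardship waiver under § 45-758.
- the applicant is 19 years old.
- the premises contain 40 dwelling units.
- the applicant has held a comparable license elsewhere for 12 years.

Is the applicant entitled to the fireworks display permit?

Yes — granted.

(a) closes by 8 p.m. — met.
(b) not (safety training) — holds.
(c) no complaint in 12 mo. — satisfied.
(1) = T AND T AND T = true.
(2) age ≥ 25 — fails.
(a) hardship waiver — not met.
(b) prior license ≥ 10 yr — satisfied.
So (3) is not satisfied (F AND T).
Overall: T OR F OR F → true.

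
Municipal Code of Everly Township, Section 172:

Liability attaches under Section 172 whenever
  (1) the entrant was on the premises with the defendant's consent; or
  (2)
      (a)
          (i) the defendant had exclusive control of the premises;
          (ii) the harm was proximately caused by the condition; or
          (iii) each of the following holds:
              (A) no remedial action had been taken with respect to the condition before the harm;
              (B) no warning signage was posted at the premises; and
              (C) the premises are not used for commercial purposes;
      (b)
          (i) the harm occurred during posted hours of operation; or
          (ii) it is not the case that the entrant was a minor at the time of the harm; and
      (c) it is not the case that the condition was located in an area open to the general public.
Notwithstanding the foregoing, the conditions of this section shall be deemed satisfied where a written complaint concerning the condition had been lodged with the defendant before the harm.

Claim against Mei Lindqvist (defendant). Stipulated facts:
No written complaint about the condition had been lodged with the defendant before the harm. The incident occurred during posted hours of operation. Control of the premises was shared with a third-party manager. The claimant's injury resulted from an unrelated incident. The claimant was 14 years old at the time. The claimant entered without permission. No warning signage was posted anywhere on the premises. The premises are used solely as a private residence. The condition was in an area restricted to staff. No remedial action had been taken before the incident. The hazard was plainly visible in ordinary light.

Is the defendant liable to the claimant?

Yes — liable.

(1) consent to enter — not satisfied.
(i) exclusive control — not met.
(ii) proximate cause — not met.
(A) no remedial action — met.
(B) no signage posted — holds.
(C) not (commercial use) — met.
So (iii) is satisfied (T AND T AND T).
(a) = F OR F OR T = true.
(i) during posted hours — met.
(ii) not (entrant a minor) — fails.
(b): T OR F → true.
(c) not (public area) — holds.
(2) = T AND T AND T = true.
Overall: F OR T → true.
Exception (complaint lodged) — not satisfied.
Result: main true OR exception false → true.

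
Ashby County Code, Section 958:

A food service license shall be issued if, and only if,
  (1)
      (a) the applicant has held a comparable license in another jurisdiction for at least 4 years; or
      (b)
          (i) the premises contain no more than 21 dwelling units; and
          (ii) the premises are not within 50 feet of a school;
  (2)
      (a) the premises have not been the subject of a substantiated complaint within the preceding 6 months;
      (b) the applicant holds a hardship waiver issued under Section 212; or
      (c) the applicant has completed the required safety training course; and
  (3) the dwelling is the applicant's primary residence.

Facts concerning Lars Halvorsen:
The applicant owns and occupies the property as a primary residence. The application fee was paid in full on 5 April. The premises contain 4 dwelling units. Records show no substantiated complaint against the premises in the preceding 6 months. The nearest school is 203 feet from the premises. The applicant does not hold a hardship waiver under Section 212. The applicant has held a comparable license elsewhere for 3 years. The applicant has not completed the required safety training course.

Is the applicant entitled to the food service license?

(a) prior license ≥ 4 yr — fails.
(i) ≤ 21 units — holds.
(ii) ≥50 ft from school — holds.
(b) = T AND T = true.
So (1) is satisfied (F OR T).
(a) no complaint in 6 mo. — satisfied.
(b) hardship waiver — not met.
(c) safety training — not met.
(2) = T OR F OR F = true.
(3) primary residence — met.
Overall: T AND T AND T → true.

Yes — granted.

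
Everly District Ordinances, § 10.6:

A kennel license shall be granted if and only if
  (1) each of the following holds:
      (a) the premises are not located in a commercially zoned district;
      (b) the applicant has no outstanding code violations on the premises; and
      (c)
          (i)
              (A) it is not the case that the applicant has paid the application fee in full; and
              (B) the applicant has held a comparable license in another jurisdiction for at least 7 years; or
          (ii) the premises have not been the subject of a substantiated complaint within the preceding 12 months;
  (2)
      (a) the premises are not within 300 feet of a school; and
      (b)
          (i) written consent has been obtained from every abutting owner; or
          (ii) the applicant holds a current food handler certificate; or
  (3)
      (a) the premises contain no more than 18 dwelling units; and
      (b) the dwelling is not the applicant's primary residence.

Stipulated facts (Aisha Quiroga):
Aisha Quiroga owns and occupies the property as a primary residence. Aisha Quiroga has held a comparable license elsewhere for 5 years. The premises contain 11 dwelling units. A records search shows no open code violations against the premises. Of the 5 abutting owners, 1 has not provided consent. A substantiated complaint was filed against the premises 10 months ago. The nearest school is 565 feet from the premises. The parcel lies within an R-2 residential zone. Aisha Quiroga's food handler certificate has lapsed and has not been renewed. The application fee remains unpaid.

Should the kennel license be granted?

No — denied.

(a) not (commercially zoned) — met.
(b) no code violations — satisfied.
(A) not (fee paid) — holds.
(B) prior license ≥ 7 yr — not satisfied.
So (i) is not satisfied (T AND F).
(ii) no complaint in 12 mo. — not satisfied.
(c): F OR F → false.
So (1) is not satisfied (T AND T AND F).
(a) ≥300 ft from school — met.
(i) all abutters consent — not satisfied.
(ii) food handler cert. — not met.
(b) = F OR F = false.
So (2) is not satisfied (T AND F).
(a) ≤ 18 units — satisfied.
(b) not (primary residence) — not satisfied.
(3): T AND F → false.
So Overall is not satisfied (F OR F OR F).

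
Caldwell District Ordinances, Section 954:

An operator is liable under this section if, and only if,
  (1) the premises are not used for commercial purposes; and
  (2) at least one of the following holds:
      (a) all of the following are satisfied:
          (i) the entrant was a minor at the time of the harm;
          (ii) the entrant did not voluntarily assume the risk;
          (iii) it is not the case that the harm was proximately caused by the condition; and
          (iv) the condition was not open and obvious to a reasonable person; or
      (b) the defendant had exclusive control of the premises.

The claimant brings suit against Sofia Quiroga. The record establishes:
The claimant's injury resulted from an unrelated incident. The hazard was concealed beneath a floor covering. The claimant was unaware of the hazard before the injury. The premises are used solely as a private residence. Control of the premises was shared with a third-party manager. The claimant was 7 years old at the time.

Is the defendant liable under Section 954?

(1) not (commercial use) — satisfied.
(i) entrant a minor — met.
(ii) no assumed risk — met.
(iii) not (proximate cause) — holds.
(iv) not open/obvious — met.
So (a) is satisfied (T AND T AND T AND T).
(b) exclusive control — fails.
(2) = T OR F = true.
Overall: T AND T → true.

Yes — liable.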